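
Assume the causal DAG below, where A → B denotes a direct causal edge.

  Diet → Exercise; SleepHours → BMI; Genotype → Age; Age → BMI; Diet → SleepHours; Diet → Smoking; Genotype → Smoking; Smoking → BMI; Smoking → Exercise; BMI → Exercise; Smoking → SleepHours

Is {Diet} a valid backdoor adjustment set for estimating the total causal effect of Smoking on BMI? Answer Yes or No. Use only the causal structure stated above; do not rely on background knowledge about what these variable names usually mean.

No

Backdoor paths from Smoking to BMI (paths whose first edge points into Smoking):
  P1: Smoking <- Genotype -> Age -> BMI
  P2: Smoking <- Diet -> SleepHours -> BMI
  P3: Smoking <- Diet -> Exercise <- BMI
Condition 1 (no descendant of Smoking in the set): holds — descendants of Smoking are {BMI, Exercise, SleepHours}; none are in {Diet}.
Condition 2 (every backdoor path blocked by {Diet}):
  P1: open — no interior node is in the conditioning set.
  P2: blocked at fork node Diet ∈ conditioning set.
  P3: blocked at fork node Diet ∈ conditioning set.
{Diet} does not satisfy the backdoor criterion.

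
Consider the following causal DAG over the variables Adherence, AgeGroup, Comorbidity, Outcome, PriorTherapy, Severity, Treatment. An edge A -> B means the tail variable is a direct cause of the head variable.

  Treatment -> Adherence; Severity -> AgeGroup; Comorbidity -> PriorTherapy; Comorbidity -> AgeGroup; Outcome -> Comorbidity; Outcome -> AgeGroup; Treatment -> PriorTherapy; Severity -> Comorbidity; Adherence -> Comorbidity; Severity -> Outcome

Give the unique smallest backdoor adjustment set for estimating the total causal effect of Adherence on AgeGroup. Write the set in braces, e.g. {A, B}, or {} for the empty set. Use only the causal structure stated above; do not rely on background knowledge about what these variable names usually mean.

{}

Variables eligible for adjustment (non-descendants of Adherence, excluding Adherence and AgeGroup): {Outcome, Severity, Treatment}.
Backdoor paths from Adherence to AgeGroup:
  P1: Adherence <- Treatment -> PriorTherapy <- Comorbidity <- Severity -> Outcome -> AgeGroup
  P2: Adherence <- Treatment -> PriorTherapy <- Comorbidity <- Severity -> AgeGroup
  P3: Adherence <- Treatment -> PriorTherapy <- Comorbidity <- Outcome <- Severity -> AgeGroup
  P4: Adherence <- Treatment -> PriorTherapy <- Comorbidity <- Outcome -> AgeGroup
  P5: Adherence <- Treatment -> PriorTherapy <- Comorbidity -> AgeGroup
Each backdoor path contains an unconditioned collider, so every path is already blocked with the empty conditioning set:
  P1: blocked at collider PriorTherapy (neither it nor any descendant is in the conditioning set).
  P2: blocked at collider PriorTherapy (neither it nor any descendant is in the conditioning set).
  P3: blocked at collider PriorTherapy (neither it nor any descendant is in the conditioning set).
  P4: blocked at collider PriorTherapy (neither it nor any descendant is in the conditioning set).
  P5: blocked at collider PriorTherapy (neither it nor any descendant is in the conditioning set).
The empty set is therefore the unique smallest valid set.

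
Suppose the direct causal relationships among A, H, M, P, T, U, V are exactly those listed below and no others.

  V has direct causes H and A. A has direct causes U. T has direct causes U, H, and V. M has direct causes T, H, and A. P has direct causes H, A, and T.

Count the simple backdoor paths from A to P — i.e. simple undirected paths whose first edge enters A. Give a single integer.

A backdoor path from A to P is any simple undirected path whose first edge points into A (i.e. leaves A via a parent).
Parents of A: {U}.
Enumerating:
  P1: A <- U -> T <- H -> P
  P2: A <- U -> T <- V <- H -> P
  P3: A <- U -> T -> P
  P4: A <- U -> T -> M <- H -> P
That exhausts the simple backdoor paths. Count: 4.

4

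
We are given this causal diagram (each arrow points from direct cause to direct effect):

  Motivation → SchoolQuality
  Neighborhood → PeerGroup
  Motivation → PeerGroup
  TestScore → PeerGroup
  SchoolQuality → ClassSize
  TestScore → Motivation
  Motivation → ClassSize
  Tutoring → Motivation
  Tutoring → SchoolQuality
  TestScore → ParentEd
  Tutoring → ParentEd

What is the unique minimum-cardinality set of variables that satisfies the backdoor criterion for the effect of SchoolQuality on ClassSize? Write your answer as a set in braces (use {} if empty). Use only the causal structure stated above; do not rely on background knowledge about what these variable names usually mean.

Variables eligible for adjustment (non-descendants of SchoolQuality, excluding SchoolQuality and ClassSize): {Motivation, Neighborhood, ParentEd, PeerGroup, TestScore, Tutoring}.
Backdoor paths from SchoolQuality to ClassSize:
  P1: SchoolQuality <- Tutoring -> ParentEd <- TestScore -> Motivation -> ClassSize
  P2: SchoolQuality <- Tutoring -> ParentEd <- TestScore -> PeerGroup <- Motivation -> ClassSize
  P3: SchoolQuality <- Tutoring -> Motivation -> ClassSize
  P4: SchoolQuality <- Motivation -> ClassSize
The empty set is not sufficient: P3 (SchoolQuality <- Tutoring -> Motivation -> ClassSize) has no collider blocking it and no conditioned non-collider, so it is open.
Try {Motivation}:
  P1: blocked at collider ParentEd (neither it nor any descendant is in the conditioning set).
  P2: blocked at collider ParentEd (neither it nor any descendant is in the conditioning set).
  P3: blocked at chain node Motivation ∈ conditioning set.
  P4: blocked at fork node Motivation ∈ conditioning set.
{Motivation} contains no descendant of SchoolQuality and blocks every backdoor path.
No other singleton works — e.g. {TestScore} leaves P3 open — so {Motivation} is the unique smallest valid adjustment set.

{Motivation}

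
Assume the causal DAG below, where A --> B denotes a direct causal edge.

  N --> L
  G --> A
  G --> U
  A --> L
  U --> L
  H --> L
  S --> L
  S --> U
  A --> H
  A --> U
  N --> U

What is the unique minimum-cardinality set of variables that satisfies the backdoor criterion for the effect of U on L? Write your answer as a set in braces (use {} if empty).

{A, N, S}

Variables eligible for adjustment (non-descendants of U, excluding U and L): {A, G, H, N, S}.
Backdoor paths from U to L:
  P1: U <- S -> L
  P2: U <- G -> A -> H -> L
  P3: U <- G -> A -> L
  P4: U <- A -> H -> L
  P5: U <- A -> L
  P6: U <- N -> L
The empty set is not sufficient: P1 (U <- S -> L) has no collider blocking it and no conditioned non-collider, so it is open.
Try {A, N, S}:
  P1: blocked at fork node S ∈ conditioning set.
  P2: blocked at chain node A ∈ conditioning set.
  P3: blocked at chain node A ∈ conditioning set.
  P4: blocked at fork node A ∈ conditioning set.
  P5: blocked at fork node A ∈ conditioning set.
  P6: blocked at fork node N ∈ conditioning set.
{A, N, S} contains no descendant of U and blocks every backdoor path.
Every element of {A, N, S} is needed (dropping A leaves P2 open; dropping N leaves P6 open; dropping S leaves P1 open), so no proper subset is valid.
Among all size-3 subsets of the eligible variables, only {A, N, S} blocks every backdoor path, so it is the unique smallest valid adjustment set.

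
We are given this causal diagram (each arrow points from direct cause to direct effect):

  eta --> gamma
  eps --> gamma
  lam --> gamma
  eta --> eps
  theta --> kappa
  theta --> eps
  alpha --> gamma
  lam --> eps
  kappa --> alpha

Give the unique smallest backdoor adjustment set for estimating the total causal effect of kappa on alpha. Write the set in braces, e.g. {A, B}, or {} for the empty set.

Variables eligible for adjustment (non-descendants of kappa, excluding kappa and alpha): {eps, eta, lam, theta}.
Backdoor paths from kappa to alpha:
  P1: kappa <- theta -> eps <- eta -> gamma <- alpha
  P2: kappa <- theta -> eps <- lam -> gamma <- alpha
  P3: kappa <- theta -> eps -> gamma <- alpha
Each backdoor path contains an unconditioned collider, so every path is already blocked with the empty conditioning set:
  P1: blocked at collider eps (neither it nor any descendant is in the conditioning set).
  P2: blocked at collider eps (neither it nor any descendant is in the conditioning set).
  P3: blocked at collider gamma (neither it nor any descendant is in the conditioning set).
The empty set is therefore the unique smallest valid set.

{}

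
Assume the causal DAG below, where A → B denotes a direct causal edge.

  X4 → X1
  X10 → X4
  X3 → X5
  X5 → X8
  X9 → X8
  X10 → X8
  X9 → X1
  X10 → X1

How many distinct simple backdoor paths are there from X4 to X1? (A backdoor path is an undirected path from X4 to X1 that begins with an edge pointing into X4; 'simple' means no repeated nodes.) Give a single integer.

2

A backdoor path from X4 to X1 is any simple undirected path whose first edge points into X4 (i.e. leaves X4 via a parent).
Parents of X4: {X10}.
Enumerating:
  P1: X4 <- X10 -> X8 <- X9 -> X1
  P2: X4 <- X10 -> X1
That exhausts the simple backdoor paths. Count: 2.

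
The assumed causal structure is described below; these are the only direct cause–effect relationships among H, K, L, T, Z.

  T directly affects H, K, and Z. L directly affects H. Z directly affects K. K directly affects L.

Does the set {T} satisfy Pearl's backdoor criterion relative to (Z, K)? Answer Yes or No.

Yes

Backdoor paths from Z to K (paths whose first edge points into Z):
  P1: Z <- T -> K
  P2: Z <- T -> H <- L <- K
Condition 1 (no descendant of Z in the set): holds — descendants of Z are {H, K, L}; none are in {T}.
Condition 2 (every backdoor path blocked by {T}):
  P1: blocked at fork node T ∈ conditioning set.
  P2: blocked at fork node T ∈ conditioning set.
{T} satisfies the backdoor criterion.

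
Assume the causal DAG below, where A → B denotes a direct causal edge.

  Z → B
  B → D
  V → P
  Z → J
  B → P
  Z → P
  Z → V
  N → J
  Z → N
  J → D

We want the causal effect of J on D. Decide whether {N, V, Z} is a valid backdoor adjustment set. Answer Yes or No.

Backdoor paths from J to D (paths whose first edge points into J):
  P1: J <- Z -> B -> D
  P2: J <- Z -> V -> P <- B -> D
  P3: J <- Z -> P <- B -> D
  P4: J <- N <- Z -> B -> D
  P5: J <- N <- Z -> V -> P <- B -> D
  P6: J <- N <- Z -> P <- B -> D
Condition 1 (no descendant of J in the set): holds — descendants of J are {D}; none are in {N, V, Z}.
Condition 2 (every backdoor path blocked by {N, V, Z}):
  P1: blocked at fork node Z ∈ conditioning set.
  P2: blocked at fork node Z ∈ conditioning set.
  P3: blocked at fork node Z ∈ conditioning set.
  P4: blocked at chain node N ∈ conditioning set.
  P5: blocked at chain node N ∈ conditioning set.
  P6: blocked at chain node N ∈ conditioning set.
{N, V, Z} satisfies the backdoor criterion.

Yes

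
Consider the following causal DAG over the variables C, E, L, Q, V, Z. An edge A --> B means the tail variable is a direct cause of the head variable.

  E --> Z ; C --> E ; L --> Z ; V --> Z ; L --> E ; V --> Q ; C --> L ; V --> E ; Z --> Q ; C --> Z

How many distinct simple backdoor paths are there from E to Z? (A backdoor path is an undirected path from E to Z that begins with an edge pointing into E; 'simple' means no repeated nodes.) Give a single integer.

A backdoor path from E to Z is any simple undirected path whose first edge points into E (i.e. leaves E via a parent).
Parents of E: {C, L, V}.
Enumerating:
  P1: E <- C -> L -> Z
  P2: E <- C -> Z
  P3: E <- V -> Z
  P4: E <- V -> Q <- Z
  P5: E <- L <- C -> Z
  P6: E <- L -> Z
That exhausts the simple backdoor paths. Count: 6.

6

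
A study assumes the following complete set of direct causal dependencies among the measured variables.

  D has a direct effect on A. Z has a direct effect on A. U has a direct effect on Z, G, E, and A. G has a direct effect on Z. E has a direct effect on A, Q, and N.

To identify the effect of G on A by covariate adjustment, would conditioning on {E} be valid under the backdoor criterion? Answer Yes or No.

No

Backdoor paths from G to A (paths whose first edge points into G):
  P1: G <- U -> E -> A
  P2: G <- U -> Z -> A
  P3: G <- U -> A
Condition 1 (no descendant of G in the set): holds — descendants of G are {A, Z}; none are in {E}.
Condition 2 (every backdoor path blocked by {E}):
  P1: blocked at chain node E ∈ conditioning set.
  P2: open — no interior node is in the conditioning set.
  P3: open — no interior node is in the conditioning set.
{E} does not satisfy the backdoor criterion.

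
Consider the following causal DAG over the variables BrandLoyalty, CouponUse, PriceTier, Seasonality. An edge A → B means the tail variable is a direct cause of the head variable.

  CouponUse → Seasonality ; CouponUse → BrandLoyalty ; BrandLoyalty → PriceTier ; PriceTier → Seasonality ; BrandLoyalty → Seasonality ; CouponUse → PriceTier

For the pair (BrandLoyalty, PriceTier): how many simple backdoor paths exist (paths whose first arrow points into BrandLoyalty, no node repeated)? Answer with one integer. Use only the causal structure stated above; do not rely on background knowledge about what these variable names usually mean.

A backdoor path from BrandLoyalty to PriceTier is any simple undirected path whose first edge points into BrandLoyalty (i.e. leaves BrandLoyalty via a parent).
Parents of BrandLoyalty: {CouponUse}.
Enumerating:
  P1: BrandLoyalty <- CouponUse -> PriceTier
  P2: BrandLoyalty <- CouponUse -> Seasonality <- PriceTier
That exhausts the simple backdoor paths. Count: 2.

2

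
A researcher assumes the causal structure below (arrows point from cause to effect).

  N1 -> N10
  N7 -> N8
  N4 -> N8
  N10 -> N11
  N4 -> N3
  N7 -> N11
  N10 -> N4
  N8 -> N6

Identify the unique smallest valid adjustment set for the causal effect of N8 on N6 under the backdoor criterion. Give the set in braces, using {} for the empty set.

{}

Variables eligible for adjustment (non-descendants of N8, excluding N8 and N6): {N1, N10, N11, N3, N4, N7}.
Backdoor paths from N8 to N6:
  (none)
With no backdoor paths the empty set already satisfies the criterion, and it is trivially minimal.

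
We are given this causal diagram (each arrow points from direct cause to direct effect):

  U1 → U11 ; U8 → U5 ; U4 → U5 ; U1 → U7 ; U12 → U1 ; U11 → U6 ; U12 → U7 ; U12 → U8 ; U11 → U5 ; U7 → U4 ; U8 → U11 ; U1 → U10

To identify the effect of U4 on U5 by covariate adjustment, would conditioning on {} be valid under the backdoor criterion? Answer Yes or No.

No

Backdoor paths from U4 to U5 (paths whose first edge points into U4):
  P1: U4 <- U7 <- U12 -> U8 -> U11 -> U5
  P2: U4 <- U7 <- U12 -> U8 -> U5
  P3: U4 <- U7 <- U12 -> U1 -> U11 <- U8 -> U5
  P4: U4 <- U7 <- U12 -> U1 -> U11 -> U5
  P5: U4 <- U7 <- U1 <- U12 -> U8 -> U11 -> U5
  P6: U4 <- U7 <- U1 <- U12 -> U8 -> U5
  P7: U4 <- U7 <- U1 -> U11 <- U8 -> U5
  P8: U4 <- U7 <- U1 -> U11 -> U5
Condition 1 (no descendant of U4 in the set): holds — descendants of U4 are {U5}; none are in {}.
Condition 2 (every backdoor path blocked by {}):
  P1: open — no interior node is in the conditioning set.
  P2: open — no interior node is in the conditioning set.
  P3: blocked at collider U11 (neither it nor any descendant is in the conditioning set).
  P4: open — no interior node is in the conditioning set.
  P5: open — no interior node is in the conditioning set.
  P6: open — no interior node is in the conditioning set.
  P7: blocked at collider U11 (neither it nor any descendant is in the conditioning set).
  P8: open — no interior node is in the conditioning set.
{} does not satisfy the backdoor criterion.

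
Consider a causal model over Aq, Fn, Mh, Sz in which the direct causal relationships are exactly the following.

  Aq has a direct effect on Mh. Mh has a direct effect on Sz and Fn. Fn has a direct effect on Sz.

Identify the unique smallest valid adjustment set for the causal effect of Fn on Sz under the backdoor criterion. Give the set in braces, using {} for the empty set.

{Mh}

Variables eligible for adjustment (non-descendants of Fn, excluding Fn and Sz): {Aq, Mh}.
Backdoor paths from Fn to Sz:
  P1: Fn <- Mh -> Sz
The empty set is not sufficient: P1 (Fn <- Mh -> Sz) has no collider blocking it and no conditioned non-collider, so it is open.
Try {Mh}:
  P1: blocked at fork node Mh ∈ conditioning set.
{Mh} contains no descendant of Fn and blocks every backdoor path.
No other singleton works — e.g. {Aq} leaves P1 open — so {Mh} is the unique smallest valid adjustment set.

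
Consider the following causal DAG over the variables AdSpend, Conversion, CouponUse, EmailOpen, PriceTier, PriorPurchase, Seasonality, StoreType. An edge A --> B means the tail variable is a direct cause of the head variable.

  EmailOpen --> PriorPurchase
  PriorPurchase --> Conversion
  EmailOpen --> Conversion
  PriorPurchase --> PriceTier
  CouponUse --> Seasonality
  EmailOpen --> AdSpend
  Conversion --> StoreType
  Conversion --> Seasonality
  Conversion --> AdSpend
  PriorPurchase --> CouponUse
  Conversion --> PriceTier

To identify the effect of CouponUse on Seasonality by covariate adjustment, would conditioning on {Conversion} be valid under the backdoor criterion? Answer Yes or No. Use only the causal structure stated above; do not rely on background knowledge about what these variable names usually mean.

Backdoor paths from CouponUse to Seasonality (paths whose first edge points into CouponUse):
  P1: CouponUse <- PriorPurchase <- EmailOpen -> Conversion -> Seasonality
  P2: CouponUse <- PriorPurchase <- EmailOpen -> AdSpend <- Conversion -> Seasonality
  P3: CouponUse <- PriorPurchase -> Conversion -> Seasonality
  P4: CouponUse <- PriorPurchase -> PriceTier <- Conversion -> Seasonality
Condition 1 (no descendant of CouponUse in the set): holds — descendants of CouponUse are {Seasonality}; none are in {Conversion}.
Condition 2 (every backdoor path blocked by {Conversion}):
  P1: blocked at chain node Conversion ∈ conditioning set.
  P2: blocked at collider AdSpend (neither it nor any descendant is in the conditioning set).
  P3: blocked at chain node Conversion ∈ conditioning set.
  P4: blocked at collider PriceTier (neither it nor any descendant is in the conditioning set).
{Conversion} satisfies the backdoor criterion.

Yes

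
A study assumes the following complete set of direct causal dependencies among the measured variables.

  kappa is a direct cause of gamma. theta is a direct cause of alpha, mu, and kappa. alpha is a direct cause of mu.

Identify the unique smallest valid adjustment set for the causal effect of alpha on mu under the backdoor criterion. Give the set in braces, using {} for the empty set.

{theta}

Variables eligible for adjustment (non-descendants of alpha, excluding alpha and mu): {gamma, kappa, theta}.
Backdoor paths from alpha to mu:
  P1: alpha <- theta -> mu
The empty set is not sufficient: P1 (alpha <- theta -> mu) has no collider blocking it and no conditioned non-collider, so it is open.
Try {theta}:
  P1: blocked at fork node theta ∈ conditioning set.
{theta} contains no descendant of alpha and blocks every backdoor path.
No other singleton works — e.g. {kappa} leaves P1 open — so {theta} is the unique smallest valid adjustment set.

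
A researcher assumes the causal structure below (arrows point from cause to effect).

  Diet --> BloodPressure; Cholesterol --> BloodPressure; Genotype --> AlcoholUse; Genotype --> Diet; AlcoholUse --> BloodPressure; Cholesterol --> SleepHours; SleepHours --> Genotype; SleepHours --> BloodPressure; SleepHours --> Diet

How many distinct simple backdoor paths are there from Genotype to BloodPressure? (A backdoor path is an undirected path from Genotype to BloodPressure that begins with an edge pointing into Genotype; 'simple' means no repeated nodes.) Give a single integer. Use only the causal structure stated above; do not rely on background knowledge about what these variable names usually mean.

3

A backdoor path from Genotype to BloodPressure is any simple undirected path whose first edge points into Genotype (i.e. leaves Genotype via a parent).
Parents of Genotype: {SleepHours}.
Enumerating:
  P1: Genotype <- SleepHours <- Cholesterol -> BloodPressure
  P2: Genotype <- SleepHours -> Diet -> BloodPressure
  P3: Genotype <- SleepHours -> BloodPressure
That exhausts the simple backdoor paths. Count: 3.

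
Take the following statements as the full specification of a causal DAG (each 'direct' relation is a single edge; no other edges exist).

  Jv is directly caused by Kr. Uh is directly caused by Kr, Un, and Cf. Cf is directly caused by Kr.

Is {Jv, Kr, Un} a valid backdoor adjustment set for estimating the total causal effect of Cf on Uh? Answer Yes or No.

Backdoor paths from Cf to Uh (paths whose first edge points into Cf):
  P1: Cf <- Kr -> Uh
Condition 1 (no descendant of Cf in the set): holds — descendants of Cf are {Uh}; none are in {Jv, Kr, Un}.
Condition 2 (every backdoor path blocked by {Jv, Kr, Un}):
  P1: blocked at fork node Kr ∈ conditioning set.
{Jv, Kr, Un} satisfies the backdoor criterion.

Yes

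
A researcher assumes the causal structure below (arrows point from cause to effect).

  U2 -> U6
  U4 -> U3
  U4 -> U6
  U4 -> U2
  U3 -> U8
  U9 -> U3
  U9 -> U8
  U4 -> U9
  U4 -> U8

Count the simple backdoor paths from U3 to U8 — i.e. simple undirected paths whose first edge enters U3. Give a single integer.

A backdoor path from U3 to U8 is any simple undirected path whose first edge points into U3 (i.e. leaves U3 via a parent).
Parents of U3: {U4, U9}.
Enumerating:
  P1: U3 <- U4 -> U9 -> U8
  P2: U3 <- U4 -> U8
  P3: U3 <- U9 <- U4 -> U8
  P4: U3 <- U9 -> U8
That exhausts the simple backdoor paths. Count: 4.

4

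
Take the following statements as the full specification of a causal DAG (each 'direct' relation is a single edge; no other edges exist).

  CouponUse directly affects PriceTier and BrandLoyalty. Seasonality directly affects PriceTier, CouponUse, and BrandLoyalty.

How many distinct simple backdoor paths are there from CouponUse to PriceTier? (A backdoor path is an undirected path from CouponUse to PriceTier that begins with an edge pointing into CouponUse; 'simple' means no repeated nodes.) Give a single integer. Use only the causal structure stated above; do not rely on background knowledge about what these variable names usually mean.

A backdoor path from CouponUse to PriceTier is any simple undirected path whose first edge points into CouponUse (i.e. leaves CouponUse via a parent).
Parents of CouponUse: {Seasonality}.
Enumerating:
  P1: CouponUse <- Seasonality -> PriceTier
That exhausts the simple backdoor paths. Count: 1.

1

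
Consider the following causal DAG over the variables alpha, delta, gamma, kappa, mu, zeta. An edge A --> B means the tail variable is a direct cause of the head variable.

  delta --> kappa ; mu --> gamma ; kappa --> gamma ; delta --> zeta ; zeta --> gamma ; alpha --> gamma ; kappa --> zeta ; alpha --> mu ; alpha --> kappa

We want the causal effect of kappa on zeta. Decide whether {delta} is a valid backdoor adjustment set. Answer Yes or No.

Backdoor paths from kappa to zeta (paths whose first edge points into kappa):
  P1: kappa <- alpha -> mu -> gamma <- zeta
  P2: kappa <- alpha -> gamma <- zeta
  P3: kappa <- delta -> zeta
Condition 1 (no descendant of kappa in the set): holds — descendants of kappa are {gamma, zeta}; none are in {delta}.
Condition 2 (every backdoor path blocked by {delta}):
  P1: blocked at collider gamma (neither it nor any descendant is in the conditioning set).
  P2: blocked at collider gamma (neither it nor any descendant is in the conditioning set).
  P3: blocked at fork node delta ∈ conditioning set.
{delta} satisfies the backdoor criterion.

Yes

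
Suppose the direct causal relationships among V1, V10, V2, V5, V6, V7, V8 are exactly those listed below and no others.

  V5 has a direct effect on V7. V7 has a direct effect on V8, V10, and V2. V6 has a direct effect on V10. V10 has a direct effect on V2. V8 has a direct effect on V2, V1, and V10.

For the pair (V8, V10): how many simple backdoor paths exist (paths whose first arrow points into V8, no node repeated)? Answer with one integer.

A backdoor path from V8 to V10 is any simple undirected path whose first edge points into V8 (i.e. leaves V8 via a parent).
Parents of V8: {V7}.
Enumerating:
  P1: V8 <- V7 -> V10
  P2: V8 <- V7 -> V2 <- V10
That exhausts the simple backdoor paths. Count: 2.

2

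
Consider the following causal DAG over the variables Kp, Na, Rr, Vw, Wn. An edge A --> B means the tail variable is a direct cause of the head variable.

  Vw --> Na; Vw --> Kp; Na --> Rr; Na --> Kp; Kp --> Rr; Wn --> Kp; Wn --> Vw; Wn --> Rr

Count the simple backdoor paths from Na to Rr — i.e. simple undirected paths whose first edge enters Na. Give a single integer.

A backdoor path from Na to Rr is any simple undirected path whose first edge points into Na (i.e. leaves Na via a parent).
Parents of Na: {Vw}.
Enumerating:
  P1: Na <- Vw <- Wn -> Kp -> Rr
  P2: Na <- Vw <- Wn -> Rr
  P3: Na <- Vw -> Kp <- Wn -> Rr
  P4: Na <- Vw -> Kp -> Rr
That exhausts the simple backdoor paths. Count: 4.

4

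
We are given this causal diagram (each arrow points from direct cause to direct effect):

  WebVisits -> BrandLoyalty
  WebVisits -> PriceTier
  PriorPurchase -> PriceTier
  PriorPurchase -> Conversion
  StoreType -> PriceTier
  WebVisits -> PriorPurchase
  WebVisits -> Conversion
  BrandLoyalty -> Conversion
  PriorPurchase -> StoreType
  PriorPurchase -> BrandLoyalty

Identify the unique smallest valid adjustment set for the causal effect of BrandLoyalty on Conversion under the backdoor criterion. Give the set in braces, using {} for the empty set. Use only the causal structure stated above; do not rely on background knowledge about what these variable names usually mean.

Variables eligible for adjustment (non-descendants of BrandLoyalty, excluding BrandLoyalty and Conversion): {PriceTier, PriorPurchase, StoreType, WebVisits}.
Backdoor paths from BrandLoyalty to Conversion:
  P1: BrandLoyalty <- WebVisits -> PriorPurchase -> Conversion
  P2: BrandLoyalty <- WebVisits -> PriceTier <- PriorPurchase -> Conversion
  P3: BrandLoyalty <- WebVisits -> PriceTier <- StoreType <- PriorPurchase -> Conversion
  P4: BrandLoyalty <- WebVisits -> Conversion
  P5: BrandLoyalty <- PriorPurchase <- WebVisits -> Conversion
  P6: BrandLoyalty <- PriorPurchase -> StoreType -> PriceTier <- WebVisits -> Conversion
  P7: BrandLoyalty <- PriorPurchase -> PriceTier <- WebVisits -> Conversion
  P8: BrandLoyalty <- PriorPurchase -> Conversion
The empty set is not sufficient: P1 (BrandLoyalty <- WebVisits -> PriorPurchase -> Conversion) has no collider blocking it and no conditioned non-collider, so it is open.
Try {PriorPurchase, WebVisits}:
  P1: blocked at fork node WebVisits ∈ conditioning set.
  P2: blocked at fork node WebVisits ∈ conditioning set.
  P3: blocked at fork node WebVisits ∈ conditioning set.
  P4: blocked at fork node WebVisits ∈ conditioning set.
  P5: blocked at chain node PriorPurchase ∈ conditioning set.
  P6: blocked at fork node PriorPurchase ∈ conditioning set.
  P7: blocked at fork node PriorPurchase ∈ conditioning set.
  P8: blocked at fork node PriorPurchase ∈ conditioning set.
{PriorPurchase, WebVisits} contains no descendant of BrandLoyalty and blocks every backdoor path.
Every element of {PriorPurchase, WebVisits} is needed (dropping PriorPurchase leaves P8 open; dropping WebVisits leaves P4 open), so no proper subset is valid.
Among all size-2 subsets of the eligible variables, only {PriorPurchase, WebVisits} blocks every backdoor path, so it is the unique smallest valid adjustment set.

{PriorPurchase, WebVisits}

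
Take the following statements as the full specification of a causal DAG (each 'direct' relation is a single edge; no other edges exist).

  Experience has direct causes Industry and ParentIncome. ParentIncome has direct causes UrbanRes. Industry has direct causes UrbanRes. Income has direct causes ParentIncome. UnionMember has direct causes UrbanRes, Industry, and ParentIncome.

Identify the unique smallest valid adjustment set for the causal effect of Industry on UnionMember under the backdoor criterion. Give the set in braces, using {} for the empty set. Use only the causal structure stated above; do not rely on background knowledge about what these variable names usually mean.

{UrbanRes}

Variables eligible for adjustment (non-descendants of Industry, excluding Industry and UnionMember): {Income, ParentIncome, UrbanRes}.
Backdoor paths from Industry to UnionMember:
  P1: Industry <- UrbanRes -> ParentIncome -> UnionMember
  P2: Industry <- UrbanRes -> UnionMember
The empty set is not sufficient: P1 (Industry <- UrbanRes -> ParentIncome -> UnionMember) has no collider blocking it and no conditioned non-collider, so it is open.
Try {UrbanRes}:
  P1: blocked at fork node UrbanRes ∈ conditioning set.
  P2: blocked at fork node UrbanRes ∈ conditioning set.
{UrbanRes} contains no descendant of Industry and blocks every backdoor path.
No other singleton works — e.g. {ParentIncome} leaves P2 open — so {UrbanRes} is the unique smallest valid adjustment set.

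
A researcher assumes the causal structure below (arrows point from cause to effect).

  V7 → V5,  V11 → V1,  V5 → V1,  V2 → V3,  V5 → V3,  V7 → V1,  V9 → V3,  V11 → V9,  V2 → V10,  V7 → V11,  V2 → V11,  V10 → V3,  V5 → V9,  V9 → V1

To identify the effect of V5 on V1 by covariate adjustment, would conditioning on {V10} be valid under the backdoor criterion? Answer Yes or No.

Backdoor paths from V5 to V1 (paths whose first edge points into V5):
  P1: V5 <- V7 -> V11 <- V2 -> V10 -> V3 <- V9 -> V1
  P2: V5 <- V7 -> V11 <- V2 -> V3 <- V9 -> V1
  P3: V5 <- V7 -> V11 -> V9 -> V1
  P4: V5 <- V7 -> V11 -> V1
  P5: V5 <- V7 -> V1
Condition 1 (no descendant of V5 in the set): holds — descendants of V5 are {V1, V3, V9}; none are in {V10}.
Condition 2 (every backdoor path blocked by {V10}):
  P1: blocked at collider V11 (neither it nor any descendant is in the conditioning set).
  P2: blocked at collider V11 (neither it nor any descendant is in the conditioning set).
  P3: open — no interior node is in the conditioning set.
  P4: open — no interior node is in the conditioning set.
  P5: open — no interior node is in the conditioning set.
{V10} does not satisfy the backdoor criterion.

No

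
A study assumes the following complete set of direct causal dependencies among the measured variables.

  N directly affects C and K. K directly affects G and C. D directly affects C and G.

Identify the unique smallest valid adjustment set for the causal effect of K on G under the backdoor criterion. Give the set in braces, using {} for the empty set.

{}

Variables eligible for adjustment (non-descendants of K, excluding K and G): {D, N}.
Backdoor paths from K to G:
  P1: K <- N -> C <- D -> G
Each backdoor path contains an unconditioned collider, so every path is already blocked with the empty conditioning set:
  P1: blocked at collider C (neither it nor any descendant is in the conditioning set).
The empty set is therefore the unique smallest valid set.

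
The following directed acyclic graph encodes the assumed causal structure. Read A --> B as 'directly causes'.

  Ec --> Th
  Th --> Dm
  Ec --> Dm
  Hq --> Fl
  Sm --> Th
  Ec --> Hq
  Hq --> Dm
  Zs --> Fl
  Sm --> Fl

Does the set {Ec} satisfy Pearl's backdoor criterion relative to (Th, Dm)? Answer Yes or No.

Yes

Backdoor paths from Th to Dm (paths whose first edge points into Th):
  P1: Th <- Ec -> Hq -> Dm
  P2: Th <- Ec -> Dm
  P3: Th <- Sm -> Fl <- Hq <- Ec -> Dm
  P4: Th <- Sm -> Fl <- Hq -> Dm
Condition 1 (no descendant of Th in the set): holds — descendants of Th are {Dm}; none are in {Ec}.
Condition 2 (every backdoor path blocked by {Ec}):
  P1: blocked at fork node Ec ∈ conditioning set.
  P2: blocked at fork node Ec ∈ conditioning set.
  P3: blocked at collider Fl (neither it nor any descendant is in the conditioning set).
  P4: blocked at collider Fl (neither it nor any descendant is in the conditioning set).
{Ec} satisfies the backdoor criterion.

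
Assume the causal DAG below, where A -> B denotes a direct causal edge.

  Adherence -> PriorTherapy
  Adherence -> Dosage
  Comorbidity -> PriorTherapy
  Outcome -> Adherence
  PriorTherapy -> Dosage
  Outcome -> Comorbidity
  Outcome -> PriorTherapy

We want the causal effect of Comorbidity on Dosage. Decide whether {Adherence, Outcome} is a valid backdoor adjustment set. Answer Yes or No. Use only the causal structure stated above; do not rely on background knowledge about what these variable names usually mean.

Yes

Backdoor paths from Comorbidity to Dosage (paths whose first edge points into Comorbidity):
  P1: Comorbidity <- Outcome -> Adherence -> PriorTherapy -> Dosage
  P2: Comorbidity <- Outcome -> Adherence -> Dosage
  P3: Comorbidity <- Outcome -> PriorTherapy <- Adherence -> Dosage
  P4: Comorbidity <- Outcome -> PriorTherapy -> Dosage
Condition 1 (no descendant of Comorbidity in the set): holds — descendants of Comorbidity are {Dosage, PriorTherapy}; none are in {Adherence, Outcome}.
Condition 2 (every backdoor path blocked by {Adherence, Outcome}):
  P1: blocked at fork node Outcome ∈ conditioning set.
  P2: blocked at fork node Outcome ∈ conditioning set.
  P3: blocked at fork node Outcome ∈ conditioning set.
  P4: blocked at fork node Outcome ∈ conditioning set.
{Adherence, Outcome} satisfies the backdoor criterion.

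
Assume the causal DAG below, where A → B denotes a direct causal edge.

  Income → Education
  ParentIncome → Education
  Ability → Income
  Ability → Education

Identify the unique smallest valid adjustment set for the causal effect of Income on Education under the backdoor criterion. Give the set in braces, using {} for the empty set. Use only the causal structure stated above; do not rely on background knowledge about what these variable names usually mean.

{Ability}

Variables eligible for adjustment (non-descendants of Income, excluding Income and Education): {Ability, ParentIncome}.
Backdoor paths from Income to Education:
  P1: Income <- Ability -> Education
The empty set is not sufficient: P1 (Income <- Ability -> Education) has no collider blocking it and no conditioned non-collider, so it is open.
Try {Ability}:
  P1: blocked at fork node Ability ∈ conditioning set.
{Ability} contains no descendant of Income and blocks every backdoor path.
No other singleton works — e.g. {ParentIncome} leaves P1 open — so {Ability} is the unique smallest valid adjustment set.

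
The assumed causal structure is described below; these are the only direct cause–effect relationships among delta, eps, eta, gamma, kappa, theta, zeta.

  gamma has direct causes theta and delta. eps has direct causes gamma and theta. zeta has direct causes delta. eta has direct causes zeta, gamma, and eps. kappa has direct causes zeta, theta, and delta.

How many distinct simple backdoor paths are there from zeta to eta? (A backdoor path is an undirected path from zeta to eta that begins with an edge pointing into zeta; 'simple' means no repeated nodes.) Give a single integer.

A backdoor path from zeta to eta is any simple undirected path whose first edge points into zeta (i.e. leaves zeta via a parent).
Parents of zeta: {delta}.
Enumerating:
  P1: zeta <- delta -> gamma <- theta -> eps -> eta
  P2: zeta <- delta -> gamma -> eps -> eta
  P3: zeta <- delta -> gamma -> eta
  P4: zeta <- delta -> kappa <- theta -> gamma -> eps -> eta
  P5: zeta <- delta -> kappa <- theta -> gamma -> eta
  P6: zeta <- delta -> kappa <- theta -> eps <- gamma -> eta
  P7: zeta <- delta -> kappa <- theta -> eps -> eta
That exhausts the simple backdoor paths. Count: 7.

7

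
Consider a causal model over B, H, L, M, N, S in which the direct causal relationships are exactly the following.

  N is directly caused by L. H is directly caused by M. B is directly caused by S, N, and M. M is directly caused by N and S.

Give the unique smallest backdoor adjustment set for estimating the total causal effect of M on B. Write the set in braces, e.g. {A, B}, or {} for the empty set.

{N, S}

Variables eligible for adjustment (non-descendants of M, excluding M and B): {L, N, S}.
Backdoor paths from M to B:
  P1: M <- N -> B
  P2: M <- S -> B
The empty set is not sufficient: P1 (M <- N -> B) has no collider blocking it and no conditioned non-collider, so it is open.
Try {N, S}:
  P1: blocked at fork node N ∈ conditioning set.
  P2: blocked at fork node S ∈ conditioning set.
{N, S} contains no descendant of M and blocks every backdoor path.
Every element of {N, S} is needed (dropping N leaves P1 open; dropping S leaves P2 open), so no proper subset is valid.
Among all size-2 subsets of the eligible variables, only {N, S} blocks every backdoor path, so it is the unique smallest valid adjustment set.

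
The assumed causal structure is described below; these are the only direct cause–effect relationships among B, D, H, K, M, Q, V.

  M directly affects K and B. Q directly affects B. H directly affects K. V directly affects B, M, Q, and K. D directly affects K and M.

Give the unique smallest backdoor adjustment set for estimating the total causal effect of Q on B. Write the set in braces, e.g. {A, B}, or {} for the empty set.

{V}

Variables eligible for adjustment (non-descendants of Q, excluding Q and B): {D, H, K, M, V}.
Backdoor paths from Q to B:
  P1: Q <- V -> M -> B
  P2: Q <- V -> B
  P3: Q <- V -> K <- D -> M -> B
  P4: Q <- V -> K <- M -> B
The empty set is not sufficient: P1 (Q <- V -> M -> B) has no collider blocking it and no conditioned non-collider, so it is open.
Try {V}:
  P1: blocked at fork node V ∈ conditioning set.
  P2: blocked at fork node V ∈ conditioning set.
  P3: blocked at fork node V ∈ conditioning set.
  P4: blocked at fork node V ∈ conditioning set.
{V} contains no descendant of Q and blocks every backdoor path.
No other singleton works — e.g. {D} leaves P1 open — so {V} is the unique smallest valid adjustment set.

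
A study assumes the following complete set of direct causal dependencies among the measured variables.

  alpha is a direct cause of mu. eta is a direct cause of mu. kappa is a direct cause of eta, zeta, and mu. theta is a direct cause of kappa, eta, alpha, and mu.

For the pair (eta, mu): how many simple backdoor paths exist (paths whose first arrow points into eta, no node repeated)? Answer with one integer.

6

A backdoor path from eta to mu is any simple undirected path whose first edge points into eta (i.e. leaves eta via a parent).
Parents of eta: {kappa, theta}.
Enumerating:
  P1: eta <- theta -> kappa -> mu
  P2: eta <- theta -> alpha -> mu
  P3: eta <- theta -> mu
  P4: eta <- kappa <- theta -> alpha -> mu
  P5: eta <- kappa <- theta -> mu
  P6: eta <- kappa -> mu
That exhausts the simple backdoor paths. Count: 6.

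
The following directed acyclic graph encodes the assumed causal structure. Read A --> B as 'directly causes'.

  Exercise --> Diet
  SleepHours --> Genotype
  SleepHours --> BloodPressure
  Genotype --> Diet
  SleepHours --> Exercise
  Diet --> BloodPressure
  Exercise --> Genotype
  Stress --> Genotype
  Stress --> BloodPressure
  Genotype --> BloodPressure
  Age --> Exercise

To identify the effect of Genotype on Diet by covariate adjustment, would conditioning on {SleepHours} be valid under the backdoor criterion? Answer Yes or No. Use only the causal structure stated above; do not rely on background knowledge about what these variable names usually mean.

No

Backdoor paths from Genotype to Diet (paths whose first edge points into Genotype):
  P1: Genotype <- SleepHours -> Exercise -> Diet
  P2: Genotype <- SleepHours -> BloodPressure <- Diet
  P3: Genotype <- Stress -> BloodPressure <- SleepHours -> Exercise -> Diet
  P4: Genotype <- Stress -> BloodPressure <- Diet
  P5: Genotype <- Exercise <- SleepHours -> BloodPressure <- Diet
  P6: Genotype <- Exercise -> Diet
Condition 1 (no descendant of Genotype in the set): holds — descendants of Genotype are {BloodPressure, Diet}; none are in {SleepHours}.
Condition 2 (every backdoor path blocked by {SleepHours}):
  P1: blocked at fork node SleepHours ∈ conditioning set.
  P2: blocked at fork node SleepHours ∈ conditioning set.
  P3: blocked at collider BloodPressure (neither it nor any descendant is in the conditioning set).
  P4: blocked at collider BloodPressure (neither it nor any descendant is in the conditioning set).
  P5: blocked at fork node SleepHours ∈ conditioning set.
  P6: open — no interior node is in the conditioning set.
{SleepHours} does not satisfy the backdoor criterion.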